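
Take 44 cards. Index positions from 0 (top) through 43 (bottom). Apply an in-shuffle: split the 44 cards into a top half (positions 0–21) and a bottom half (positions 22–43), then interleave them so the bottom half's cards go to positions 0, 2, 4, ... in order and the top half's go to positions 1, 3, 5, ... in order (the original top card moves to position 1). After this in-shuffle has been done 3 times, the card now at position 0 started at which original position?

16

Work backwards from position 0, undoing one in-shuffle at a time:
0 ← 22 ← 33 ← 16
So the card now at position 0 started at position 16.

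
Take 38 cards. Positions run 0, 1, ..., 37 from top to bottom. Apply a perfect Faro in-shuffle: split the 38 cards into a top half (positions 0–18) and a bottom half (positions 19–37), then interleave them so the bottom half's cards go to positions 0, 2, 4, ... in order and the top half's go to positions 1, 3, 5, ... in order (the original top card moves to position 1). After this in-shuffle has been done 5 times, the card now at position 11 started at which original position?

14

Work backwards from position 11, undoing one in-shuffle at a time:
11 ← 5 ← 2 ← 20 ← 29 ← 14
So the card now at position 11 started at position 14.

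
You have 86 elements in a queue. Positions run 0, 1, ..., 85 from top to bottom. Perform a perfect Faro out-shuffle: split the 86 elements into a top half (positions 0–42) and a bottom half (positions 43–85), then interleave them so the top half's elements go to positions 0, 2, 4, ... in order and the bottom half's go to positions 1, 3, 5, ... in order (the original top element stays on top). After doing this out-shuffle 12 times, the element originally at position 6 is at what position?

11

Track the element's position through each out-shuffle:
6 → 12 → 24 → 48 → 11 → 22 → 44 → 3 → 6 → 12 → 24 → 48 → 11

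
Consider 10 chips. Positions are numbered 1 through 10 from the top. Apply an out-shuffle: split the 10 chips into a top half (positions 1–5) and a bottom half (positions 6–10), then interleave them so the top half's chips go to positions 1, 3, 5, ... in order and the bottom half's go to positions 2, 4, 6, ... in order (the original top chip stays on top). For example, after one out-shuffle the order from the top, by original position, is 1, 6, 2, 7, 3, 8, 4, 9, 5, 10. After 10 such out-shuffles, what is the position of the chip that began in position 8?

Track the chip's position through each out-shuffle:
8 → 6 → 2 → 3 → 5 → 9 → 8 → 6 → 2 → 3 → 5

5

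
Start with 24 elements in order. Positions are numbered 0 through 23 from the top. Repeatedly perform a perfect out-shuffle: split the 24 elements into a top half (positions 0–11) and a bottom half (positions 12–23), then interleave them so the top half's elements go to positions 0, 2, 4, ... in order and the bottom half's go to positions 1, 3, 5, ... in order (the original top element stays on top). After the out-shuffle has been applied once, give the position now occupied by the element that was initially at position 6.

12

Track the element's position through each out-shuffle:
6 → 12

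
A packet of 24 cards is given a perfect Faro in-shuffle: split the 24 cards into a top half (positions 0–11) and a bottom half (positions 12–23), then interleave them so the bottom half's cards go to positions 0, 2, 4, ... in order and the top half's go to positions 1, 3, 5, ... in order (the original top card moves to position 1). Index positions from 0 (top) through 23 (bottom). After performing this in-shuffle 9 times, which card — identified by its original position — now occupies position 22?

3

Work backwards from position 22, undoing one in-shuffle at a time:
22 ← 23 ← 11 ← 5 ← 2 ← 13 ← 6 ← 15 ← 7 ← 3
So the card now at position 22 started at position 3.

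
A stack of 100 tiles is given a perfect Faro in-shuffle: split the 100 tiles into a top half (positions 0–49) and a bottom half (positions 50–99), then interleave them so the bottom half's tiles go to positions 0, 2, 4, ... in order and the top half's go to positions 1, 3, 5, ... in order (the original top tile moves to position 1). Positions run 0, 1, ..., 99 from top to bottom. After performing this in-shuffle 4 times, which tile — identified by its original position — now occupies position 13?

Work backwards from position 13, undoing one in-shuffle at a time:
13 ← 6 ← 53 ← 26 ← 63
So the tile now at position 13 started at position 63.

63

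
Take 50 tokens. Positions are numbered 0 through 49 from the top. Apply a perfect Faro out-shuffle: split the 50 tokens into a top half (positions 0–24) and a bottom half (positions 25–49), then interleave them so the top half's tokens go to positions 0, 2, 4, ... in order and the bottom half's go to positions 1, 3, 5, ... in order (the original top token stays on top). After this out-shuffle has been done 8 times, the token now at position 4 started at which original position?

Work backwards from position 4, undoing one out-shuffle at a time:
4 ← 2 ← 1 ← 25 ← 37 ← 43 ← 46 ← 23 ← 36
So the token now at position 4 started at position 36.

36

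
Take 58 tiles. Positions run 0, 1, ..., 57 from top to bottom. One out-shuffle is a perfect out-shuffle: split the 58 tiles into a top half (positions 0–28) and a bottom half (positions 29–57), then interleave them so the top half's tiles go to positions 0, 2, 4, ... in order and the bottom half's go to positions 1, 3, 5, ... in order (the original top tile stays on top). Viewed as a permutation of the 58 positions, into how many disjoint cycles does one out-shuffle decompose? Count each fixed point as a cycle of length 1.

Trace each unvisited position around until it returns:
(0) (1 2 4 8 16 32 ... len 18) (3 6 12 24 48 39 ... len 18) (5 10 20 40 23 46 ... len 18) (19 38) (57)
6 cycles in total.

6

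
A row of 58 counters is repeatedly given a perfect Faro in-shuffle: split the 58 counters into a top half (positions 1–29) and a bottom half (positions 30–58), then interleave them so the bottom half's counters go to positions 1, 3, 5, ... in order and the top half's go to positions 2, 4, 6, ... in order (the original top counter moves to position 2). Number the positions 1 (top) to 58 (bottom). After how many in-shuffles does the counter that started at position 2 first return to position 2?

Follow position 2 under repeated in-shuffles:
2 → 4 → 8 → 16 → 32 → 5 → 10 → 20 → ... → 2 (length 58)
It first returns after 58 in-shuffles.

58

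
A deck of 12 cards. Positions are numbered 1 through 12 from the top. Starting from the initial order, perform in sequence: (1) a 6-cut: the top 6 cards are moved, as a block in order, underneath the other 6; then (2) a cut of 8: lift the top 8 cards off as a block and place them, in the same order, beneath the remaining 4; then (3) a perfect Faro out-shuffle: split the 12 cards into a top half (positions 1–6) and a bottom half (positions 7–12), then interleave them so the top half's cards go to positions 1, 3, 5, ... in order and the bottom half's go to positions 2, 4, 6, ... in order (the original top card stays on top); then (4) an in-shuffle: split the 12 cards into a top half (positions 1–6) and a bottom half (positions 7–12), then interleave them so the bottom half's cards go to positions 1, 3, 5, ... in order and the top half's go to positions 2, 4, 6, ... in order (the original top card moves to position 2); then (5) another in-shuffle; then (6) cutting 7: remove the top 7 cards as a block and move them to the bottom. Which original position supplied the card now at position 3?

7

Undo the operations in reverse order, starting from position 3:
  undo op 6 (cut 7): 3 ← 10
  undo op 5 (in-shuffle, from top half): 10 ← 5
  undo op 4 (in-shuffle, from bottom half): 5 ← 9
  undo op 3 (out-shuffle, from top half): 9 ← 5
  undo op 2 (cut 8): 5 ← 1
  undo op 1 (cut 6): 1 ← 7
So the card at position 3 came from original position 7.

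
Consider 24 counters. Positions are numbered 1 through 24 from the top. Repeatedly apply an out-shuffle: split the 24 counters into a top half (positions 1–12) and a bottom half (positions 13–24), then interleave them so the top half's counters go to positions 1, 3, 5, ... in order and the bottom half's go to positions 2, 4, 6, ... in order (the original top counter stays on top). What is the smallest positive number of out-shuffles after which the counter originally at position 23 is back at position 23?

11

Follow position 23 under repeated out-shuffles:
23 → 22 → 20 → 16 → 8 → 15 → 6 → 11 → 21 → 18 → 12 → 23
It first returns after 11 out-shuffles.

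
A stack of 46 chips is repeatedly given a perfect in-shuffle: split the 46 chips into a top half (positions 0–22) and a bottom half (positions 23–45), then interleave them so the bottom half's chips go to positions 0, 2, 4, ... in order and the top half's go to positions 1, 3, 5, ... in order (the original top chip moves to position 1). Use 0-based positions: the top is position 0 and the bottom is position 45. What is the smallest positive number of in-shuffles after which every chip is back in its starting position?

The in-shuffle permutes the 46 positions with cycle lengths [23, 23].
Every chip is home exactly when every cycle has completed a whole number of laps, i.e. after lcm(23) = 23 in-shuffles.

23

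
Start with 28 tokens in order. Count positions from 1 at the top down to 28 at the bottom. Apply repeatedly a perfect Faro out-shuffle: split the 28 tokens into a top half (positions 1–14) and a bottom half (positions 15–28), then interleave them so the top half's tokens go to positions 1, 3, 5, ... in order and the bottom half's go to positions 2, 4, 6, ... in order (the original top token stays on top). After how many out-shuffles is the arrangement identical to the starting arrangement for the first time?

The out-shuffle permutes the 28 positions with cycle lengths [1, 1, 2, 6, 18].
Every token is home exactly when every cycle has completed a whole number of laps, i.e. after lcm(1, 2, 6, 18) = 18 out-shuffles.

18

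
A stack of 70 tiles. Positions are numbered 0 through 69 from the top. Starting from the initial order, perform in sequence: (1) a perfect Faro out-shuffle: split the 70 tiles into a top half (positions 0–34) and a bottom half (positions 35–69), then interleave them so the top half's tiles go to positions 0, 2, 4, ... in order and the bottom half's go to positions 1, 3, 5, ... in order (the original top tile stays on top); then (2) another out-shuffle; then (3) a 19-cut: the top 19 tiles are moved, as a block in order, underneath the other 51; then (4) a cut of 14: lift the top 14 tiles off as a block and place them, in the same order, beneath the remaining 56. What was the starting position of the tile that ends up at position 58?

Undo the operations in reverse order, starting from position 58:
  undo op 4 (cut 14): 58 ← 2
  undo op 3 (cut 19): 2 ← 21
  undo op 2 (out-shuffle, from bottom half): 21 ← 45
  undo op 1 (out-shuffle, from bottom half): 45 ← 57
So the tile at position 58 came from original position 57.

57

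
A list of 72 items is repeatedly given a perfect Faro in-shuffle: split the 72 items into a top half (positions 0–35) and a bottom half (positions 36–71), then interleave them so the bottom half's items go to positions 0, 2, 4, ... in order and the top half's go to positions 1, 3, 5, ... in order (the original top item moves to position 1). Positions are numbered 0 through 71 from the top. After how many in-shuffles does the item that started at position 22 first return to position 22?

Follow position 22 under repeated in-shuffles:
22 → 45 → 18 → 37 → 2 → 5 → 11 → 23 → 47 → 22
It first returns after 9 in-shuffles.

9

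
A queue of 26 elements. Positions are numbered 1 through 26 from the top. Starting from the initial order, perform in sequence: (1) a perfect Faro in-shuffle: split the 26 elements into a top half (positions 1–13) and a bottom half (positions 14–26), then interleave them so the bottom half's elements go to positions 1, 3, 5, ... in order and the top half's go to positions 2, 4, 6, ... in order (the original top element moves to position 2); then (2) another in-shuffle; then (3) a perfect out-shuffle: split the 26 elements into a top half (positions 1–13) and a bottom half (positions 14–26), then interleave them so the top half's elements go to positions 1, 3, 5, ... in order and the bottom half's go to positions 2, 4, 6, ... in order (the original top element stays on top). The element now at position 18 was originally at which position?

19

Undo the operations in reverse order, starting from position 18:
  undo op 3 (out-shuffle, from bottom half): 18 ← 22
  undo op 2 (in-shuffle, from top half): 22 ← 11
  undo op 1 (in-shuffle, from bottom half): 11 ← 19
So the element at position 18 came from original position 19.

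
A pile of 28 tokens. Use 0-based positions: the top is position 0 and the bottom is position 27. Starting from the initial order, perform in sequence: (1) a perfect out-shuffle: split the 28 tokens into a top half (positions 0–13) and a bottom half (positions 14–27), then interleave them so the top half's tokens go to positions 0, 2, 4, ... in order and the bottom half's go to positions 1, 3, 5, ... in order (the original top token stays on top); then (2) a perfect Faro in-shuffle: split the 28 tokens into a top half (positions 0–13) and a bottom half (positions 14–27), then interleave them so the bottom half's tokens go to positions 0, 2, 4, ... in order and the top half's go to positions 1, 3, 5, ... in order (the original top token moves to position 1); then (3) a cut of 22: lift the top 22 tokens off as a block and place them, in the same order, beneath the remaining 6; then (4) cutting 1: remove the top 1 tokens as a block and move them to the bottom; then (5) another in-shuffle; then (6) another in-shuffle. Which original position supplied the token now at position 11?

Undo the operations in reverse order, starting from position 11:
  undo op 6 (in-shuffle, from top half): 11 ← 5
  undo op 5 (in-shuffle, from top half): 5 ← 2
  undo op 4 (cut 1): 2 ← 3
  undo op 3 (cut 22): 3 ← 25
  undo op 2 (in-shuffle, from top half): 25 ← 12
  undo op 1 (out-shuffle, from top half): 12 ← 6
So the token at position 11 came from original position 6.

6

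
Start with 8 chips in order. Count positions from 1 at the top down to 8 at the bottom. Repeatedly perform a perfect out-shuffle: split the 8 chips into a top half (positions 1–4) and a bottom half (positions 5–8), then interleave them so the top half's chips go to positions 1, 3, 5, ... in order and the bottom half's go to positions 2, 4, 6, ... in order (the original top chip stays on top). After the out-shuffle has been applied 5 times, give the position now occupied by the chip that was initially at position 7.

4

Track the chip's position through each out-shuffle:
7 → 6 → 4 → 7 → 6 → 4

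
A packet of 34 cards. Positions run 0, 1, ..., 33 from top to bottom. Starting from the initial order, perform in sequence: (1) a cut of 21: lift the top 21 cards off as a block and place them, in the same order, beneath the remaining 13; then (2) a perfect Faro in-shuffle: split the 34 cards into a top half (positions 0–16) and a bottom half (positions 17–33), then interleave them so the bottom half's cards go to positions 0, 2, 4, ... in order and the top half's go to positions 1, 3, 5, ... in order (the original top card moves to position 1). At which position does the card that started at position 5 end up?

Track the card from position 5 forward through each operation:
  after op 1 (cut 21): 5 → 18
  after op 2 (in-shuffle): 18 → 2

2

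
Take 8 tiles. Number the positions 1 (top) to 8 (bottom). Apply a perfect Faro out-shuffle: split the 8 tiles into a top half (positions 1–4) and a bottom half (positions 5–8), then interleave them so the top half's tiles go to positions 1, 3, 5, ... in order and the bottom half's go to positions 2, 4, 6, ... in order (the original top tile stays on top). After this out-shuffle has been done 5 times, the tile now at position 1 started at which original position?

1

Work backwards from position 1, undoing one out-shuffle at a time:
1 ← 1 ← 1 ← 1 ← 1 ← 1
So the tile now at position 1 started at position 1.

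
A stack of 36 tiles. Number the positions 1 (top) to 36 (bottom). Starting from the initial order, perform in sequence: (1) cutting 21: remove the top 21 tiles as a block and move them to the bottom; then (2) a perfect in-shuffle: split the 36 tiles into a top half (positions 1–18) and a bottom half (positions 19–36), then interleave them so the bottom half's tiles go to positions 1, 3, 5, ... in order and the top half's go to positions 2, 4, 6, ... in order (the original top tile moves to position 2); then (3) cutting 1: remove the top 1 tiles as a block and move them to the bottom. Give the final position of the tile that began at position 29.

15

Track the tile from position 29 forward through each operation:
  after op 1 (cut 21): 29 → 8
  after op 2 (in-shuffle): 8 → 16
  after op 3 (cut 1): 16 → 15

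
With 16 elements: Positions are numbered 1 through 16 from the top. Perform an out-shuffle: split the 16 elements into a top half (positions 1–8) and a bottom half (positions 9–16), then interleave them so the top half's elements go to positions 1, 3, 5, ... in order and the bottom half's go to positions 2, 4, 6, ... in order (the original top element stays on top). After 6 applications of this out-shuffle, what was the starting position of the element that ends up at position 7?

10

Work backwards from position 7, undoing one out-shuffle at a time:
7 ← 4 ← 10 ← 13 ← 7 ← 4 ← 10
So the element now at position 7 started at position 10.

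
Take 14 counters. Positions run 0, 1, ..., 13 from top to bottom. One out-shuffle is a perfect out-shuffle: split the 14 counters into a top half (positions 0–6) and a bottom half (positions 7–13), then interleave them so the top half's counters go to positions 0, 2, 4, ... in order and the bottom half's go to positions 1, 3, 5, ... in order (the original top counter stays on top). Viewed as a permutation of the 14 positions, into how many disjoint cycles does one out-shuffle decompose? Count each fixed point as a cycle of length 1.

Trace each unvisited position around until it returns:
(0) (1 2 4 8 3 6 ... len 12) (13)
3 cycles in total.

3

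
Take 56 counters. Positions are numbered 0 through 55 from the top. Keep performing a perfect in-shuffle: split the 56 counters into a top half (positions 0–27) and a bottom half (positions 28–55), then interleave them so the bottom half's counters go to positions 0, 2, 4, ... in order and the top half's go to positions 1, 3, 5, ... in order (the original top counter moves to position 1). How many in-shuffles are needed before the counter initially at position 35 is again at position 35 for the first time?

Follow position 35 under repeated in-shuffles:
35 → 14 → 29 → 2 → 5 → 11 → 23 → 47 → 38 → 20 → 41 → 26 → 53 → 50 → 44 → 32 → 8 → 17 → 35
It first returns after 18 in-shuffles.

18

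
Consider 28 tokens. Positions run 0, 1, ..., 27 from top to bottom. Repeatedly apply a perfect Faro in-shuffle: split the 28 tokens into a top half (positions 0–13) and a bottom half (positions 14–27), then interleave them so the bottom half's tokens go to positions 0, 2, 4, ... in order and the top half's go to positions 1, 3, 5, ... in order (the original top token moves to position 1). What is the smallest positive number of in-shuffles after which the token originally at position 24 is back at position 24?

28

Follow position 24 under repeated in-shuffles:
24 → 20 → 12 → 25 → 22 → 16 → 4 → 9 → ... → 24 (length 28)
It first returns after 28 in-shuffles.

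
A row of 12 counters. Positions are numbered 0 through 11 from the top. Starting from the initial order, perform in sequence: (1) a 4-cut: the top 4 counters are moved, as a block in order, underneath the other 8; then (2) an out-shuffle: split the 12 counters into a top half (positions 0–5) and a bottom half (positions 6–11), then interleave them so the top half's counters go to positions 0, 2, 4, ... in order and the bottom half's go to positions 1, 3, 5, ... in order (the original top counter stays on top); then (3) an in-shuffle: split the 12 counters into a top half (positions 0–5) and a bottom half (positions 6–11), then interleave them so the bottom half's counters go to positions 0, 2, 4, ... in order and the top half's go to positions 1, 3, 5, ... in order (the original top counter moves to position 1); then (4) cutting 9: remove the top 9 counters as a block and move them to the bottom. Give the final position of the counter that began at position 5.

8

Track the counter from position 5 forward through each operation:
  after op 1 (cut 4): 5 → 1
  after op 2 (out-shuffle): 1 → 2
  after op 3 (in-shuffle): 2 → 5
  after op 4 (cut 9): 5 → 8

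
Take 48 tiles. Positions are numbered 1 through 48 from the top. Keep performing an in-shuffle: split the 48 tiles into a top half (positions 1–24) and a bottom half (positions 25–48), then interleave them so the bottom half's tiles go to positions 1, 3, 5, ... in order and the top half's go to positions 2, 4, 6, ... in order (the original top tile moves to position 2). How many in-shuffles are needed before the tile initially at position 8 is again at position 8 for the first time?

Follow position 8 under repeated in-shuffles:
8 → 16 → 32 → 15 → 30 → 11 → 22 → 44 → ... → 8 (length 21)
It first returns after 21 in-shuffles.

21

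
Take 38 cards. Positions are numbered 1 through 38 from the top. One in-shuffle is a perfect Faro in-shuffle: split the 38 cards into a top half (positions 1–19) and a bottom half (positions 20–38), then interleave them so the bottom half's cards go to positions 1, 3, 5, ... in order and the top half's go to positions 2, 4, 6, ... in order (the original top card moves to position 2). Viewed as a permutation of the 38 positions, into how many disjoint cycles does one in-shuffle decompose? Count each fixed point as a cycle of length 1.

Trace each unvisited position around until it returns:
(1 2 4 8 16 32 ... len 12) (3 6 12 24 9 18 ... len 12) (7 14 28 17 34 29 ... len 12) (13 26)
4 cycles in total.

4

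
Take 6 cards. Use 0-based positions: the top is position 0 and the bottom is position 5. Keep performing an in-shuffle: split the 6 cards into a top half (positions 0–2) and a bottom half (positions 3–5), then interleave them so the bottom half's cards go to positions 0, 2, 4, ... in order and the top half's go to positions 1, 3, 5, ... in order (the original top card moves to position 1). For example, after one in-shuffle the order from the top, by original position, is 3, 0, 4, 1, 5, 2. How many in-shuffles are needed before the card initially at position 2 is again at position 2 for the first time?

Follow position 2 under repeated in-shuffles:
2 → 5 → 4 → 2
It first returns after 3 in-shuffles.

3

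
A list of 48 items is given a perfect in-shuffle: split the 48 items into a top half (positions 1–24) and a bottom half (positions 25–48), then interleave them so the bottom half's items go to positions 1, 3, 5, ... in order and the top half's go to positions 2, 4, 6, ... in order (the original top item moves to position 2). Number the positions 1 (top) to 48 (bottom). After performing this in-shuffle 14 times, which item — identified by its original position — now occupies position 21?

Work backwards from position 21, undoing one in-shuffle at a time:
21 ← 35 ← 42 ← 21 ← 35 ← ... ← 42 (14 steps).
So the item now at position 21 started at position 42.

42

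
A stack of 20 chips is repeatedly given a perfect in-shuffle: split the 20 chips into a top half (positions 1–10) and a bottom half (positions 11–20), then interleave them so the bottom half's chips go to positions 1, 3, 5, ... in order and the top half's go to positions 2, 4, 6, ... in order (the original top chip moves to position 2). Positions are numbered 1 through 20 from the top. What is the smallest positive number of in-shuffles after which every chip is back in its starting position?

6

The in-shuffle permutes the 20 positions with cycle lengths [2, 3, 3, 6, 6].
Every chip is home exactly when every cycle has completed a whole number of laps, i.e. after lcm(2, 3, 6) = 6 in-shuffles.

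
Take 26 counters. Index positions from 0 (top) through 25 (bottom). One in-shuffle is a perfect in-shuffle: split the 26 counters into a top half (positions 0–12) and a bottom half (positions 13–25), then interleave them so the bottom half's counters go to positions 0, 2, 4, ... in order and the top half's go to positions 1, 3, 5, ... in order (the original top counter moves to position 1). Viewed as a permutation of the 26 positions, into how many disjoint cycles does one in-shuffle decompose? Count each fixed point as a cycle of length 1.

Trace each unvisited position around until it returns:
(0 1 3 7 15 4 ... len 18) (2 5 11 23 20 14) (8 17)
3 cycles in total.

3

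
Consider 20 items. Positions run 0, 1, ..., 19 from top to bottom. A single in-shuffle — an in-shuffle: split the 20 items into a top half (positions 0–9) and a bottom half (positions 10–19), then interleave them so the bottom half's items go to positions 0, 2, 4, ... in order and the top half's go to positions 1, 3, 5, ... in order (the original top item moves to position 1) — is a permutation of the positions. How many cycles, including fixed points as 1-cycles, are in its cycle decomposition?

5

Trace each unvisited position around until it returns:
(0 1 3 7 15 10) (2 5 11) (4 9 19 18 16 12) (6 13) (8 17 14)
5 cycles in total.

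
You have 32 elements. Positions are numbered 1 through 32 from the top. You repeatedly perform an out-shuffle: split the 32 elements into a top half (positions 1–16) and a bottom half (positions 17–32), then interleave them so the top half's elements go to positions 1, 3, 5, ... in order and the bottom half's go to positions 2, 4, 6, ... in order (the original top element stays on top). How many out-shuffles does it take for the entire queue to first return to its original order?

5

The out-shuffle permutes the 32 positions with cycle lengths [1, 1, 5, 5, 5, 5, 5, 5].
Every element is home exactly when every cycle has completed a whole number of laps, i.e. after lcm(1, 5) = 5 out-shuffles.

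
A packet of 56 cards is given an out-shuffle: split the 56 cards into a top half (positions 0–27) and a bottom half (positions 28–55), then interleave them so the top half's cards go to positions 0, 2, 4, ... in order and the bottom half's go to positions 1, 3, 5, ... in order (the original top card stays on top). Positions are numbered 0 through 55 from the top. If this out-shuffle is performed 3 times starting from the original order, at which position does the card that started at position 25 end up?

Track the card's position through each out-shuffle:
25 → 50 → 45 → 35

35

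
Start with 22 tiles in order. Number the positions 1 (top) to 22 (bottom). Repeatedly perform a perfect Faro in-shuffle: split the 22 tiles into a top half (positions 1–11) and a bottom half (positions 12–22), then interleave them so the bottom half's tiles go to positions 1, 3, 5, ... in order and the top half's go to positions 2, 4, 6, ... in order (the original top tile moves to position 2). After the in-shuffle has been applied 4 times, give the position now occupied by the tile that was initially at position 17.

19

Track the tile's position through each in-shuffle:
17 → 11 → 22 → 21 → 19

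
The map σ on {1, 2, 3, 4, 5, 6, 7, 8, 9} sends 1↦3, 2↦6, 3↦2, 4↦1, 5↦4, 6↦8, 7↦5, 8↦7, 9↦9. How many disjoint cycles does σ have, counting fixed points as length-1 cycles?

2

Cycle decomposition: (1 3 2 6 8 7 5 4) (9).
2 cycles.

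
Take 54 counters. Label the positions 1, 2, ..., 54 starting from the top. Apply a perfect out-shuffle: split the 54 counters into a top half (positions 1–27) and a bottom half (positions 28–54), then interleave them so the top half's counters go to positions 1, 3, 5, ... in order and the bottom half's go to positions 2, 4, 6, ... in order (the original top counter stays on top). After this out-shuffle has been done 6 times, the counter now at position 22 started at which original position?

27

Work backwards from position 22, undoing one out-shuffle at a time:
22 ← 38 ← 46 ← 50 ← 52 ← 53 ← 27
So the counter now at position 22 started at position 27.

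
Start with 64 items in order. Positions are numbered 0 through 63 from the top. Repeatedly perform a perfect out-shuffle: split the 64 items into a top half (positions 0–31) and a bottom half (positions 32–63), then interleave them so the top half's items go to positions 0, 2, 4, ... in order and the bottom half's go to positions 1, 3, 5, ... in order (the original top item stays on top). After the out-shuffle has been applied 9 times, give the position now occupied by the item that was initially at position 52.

Track the item's position through each out-shuffle:
52 → 41 → 19 → 38 → 13 → 26 → 52 → 41 → 19 → 38

38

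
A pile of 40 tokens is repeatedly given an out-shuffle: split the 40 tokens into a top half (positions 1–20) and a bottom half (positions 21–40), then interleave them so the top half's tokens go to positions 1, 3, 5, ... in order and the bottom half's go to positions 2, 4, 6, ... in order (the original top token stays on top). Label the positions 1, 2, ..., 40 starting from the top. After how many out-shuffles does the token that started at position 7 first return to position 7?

12

Follow position 7 under repeated out-shuffles:
7 → 13 → 25 → 10 → 19 → 37 → 34 → 28 → 16 → 31 → 22 → 4 → 7
It first returns after 12 out-shuffles.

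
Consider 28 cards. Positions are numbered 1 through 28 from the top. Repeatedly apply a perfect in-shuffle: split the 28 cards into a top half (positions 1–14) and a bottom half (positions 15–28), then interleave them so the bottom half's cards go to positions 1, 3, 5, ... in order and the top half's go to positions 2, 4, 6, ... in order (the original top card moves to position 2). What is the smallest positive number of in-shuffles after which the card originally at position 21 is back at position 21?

28

Follow position 21 under repeated in-shuffles:
21 → 13 → 26 → 23 → 17 → 5 → 10 → 20 → ... → 21 (length 28)
It first returns after 28 in-shuffles.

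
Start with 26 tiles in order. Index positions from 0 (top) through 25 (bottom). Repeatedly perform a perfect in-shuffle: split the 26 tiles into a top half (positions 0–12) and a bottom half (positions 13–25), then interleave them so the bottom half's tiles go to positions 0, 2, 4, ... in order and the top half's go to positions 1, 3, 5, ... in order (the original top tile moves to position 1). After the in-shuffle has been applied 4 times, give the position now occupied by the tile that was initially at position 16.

1

Track the tile's position through each in-shuffle:
16 → 6 → 13 → 0 → 1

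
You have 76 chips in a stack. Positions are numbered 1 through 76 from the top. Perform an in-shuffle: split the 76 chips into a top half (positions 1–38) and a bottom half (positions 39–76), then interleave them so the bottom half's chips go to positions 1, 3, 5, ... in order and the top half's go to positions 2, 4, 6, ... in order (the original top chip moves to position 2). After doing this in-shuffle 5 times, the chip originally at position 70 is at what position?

7

Track the chip's position through each in-shuffle:
70 → 63 → 49 → 21 → 42 → 7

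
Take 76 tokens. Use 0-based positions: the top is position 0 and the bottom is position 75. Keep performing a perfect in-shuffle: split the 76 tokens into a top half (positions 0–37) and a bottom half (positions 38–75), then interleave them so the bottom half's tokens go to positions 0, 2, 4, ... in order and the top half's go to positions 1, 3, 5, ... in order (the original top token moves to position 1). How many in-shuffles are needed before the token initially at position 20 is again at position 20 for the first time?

10

Follow position 20 under repeated in-shuffles:
20 → 41 → 6 → 13 → 27 → 55 → 34 → 69 → 62 → 48 → 20
It first returns after 10 in-shuffles.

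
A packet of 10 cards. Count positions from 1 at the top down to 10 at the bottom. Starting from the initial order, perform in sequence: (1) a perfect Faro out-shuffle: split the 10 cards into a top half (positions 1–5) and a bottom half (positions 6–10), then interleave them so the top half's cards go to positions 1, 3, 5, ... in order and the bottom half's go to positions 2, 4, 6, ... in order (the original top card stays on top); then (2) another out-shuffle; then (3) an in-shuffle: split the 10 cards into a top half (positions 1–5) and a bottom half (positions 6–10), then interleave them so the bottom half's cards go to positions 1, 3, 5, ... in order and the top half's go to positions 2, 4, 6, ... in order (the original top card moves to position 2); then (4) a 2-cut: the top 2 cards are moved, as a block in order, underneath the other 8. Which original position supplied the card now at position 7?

Undo the operations in reverse order, starting from position 7:
  undo op 4 (cut 2): 7 ← 9
  undo op 3 (in-shuffle, from bottom half): 9 ← 10
  undo op 2 (out-shuffle, from bottom half): 10 ← 10
  undo op 1 (out-shuffle, from bottom half): 10 ← 10
So the card at position 7 came from original position 10.

10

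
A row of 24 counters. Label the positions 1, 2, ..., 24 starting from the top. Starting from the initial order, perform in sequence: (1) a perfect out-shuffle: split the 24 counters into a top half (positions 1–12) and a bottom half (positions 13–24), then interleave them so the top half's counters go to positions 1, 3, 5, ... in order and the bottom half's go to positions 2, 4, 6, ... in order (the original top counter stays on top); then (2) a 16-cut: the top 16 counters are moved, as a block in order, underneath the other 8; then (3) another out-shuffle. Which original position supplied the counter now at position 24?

20

Undo the operations in reverse order, starting from position 24:
  undo op 3 (out-shuffle, from bottom half): 24 ← 24
  undo op 2 (cut 16): 24 ← 16
  undo op 1 (out-shuffle, from bottom half): 16 ← 20
So the counter at position 24 came from original position 20.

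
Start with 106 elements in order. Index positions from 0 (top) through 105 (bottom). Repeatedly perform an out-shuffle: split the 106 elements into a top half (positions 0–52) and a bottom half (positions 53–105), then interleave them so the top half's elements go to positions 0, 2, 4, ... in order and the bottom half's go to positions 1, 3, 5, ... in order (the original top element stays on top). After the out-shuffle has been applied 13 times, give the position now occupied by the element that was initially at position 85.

65

Track position through each out-shuffle: 85 → 65 → 25 → 50 → 100 → ... (continuing for 13 shuffles total) → 65.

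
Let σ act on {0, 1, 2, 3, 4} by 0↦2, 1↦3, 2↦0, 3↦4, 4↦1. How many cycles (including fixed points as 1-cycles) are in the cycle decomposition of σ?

2

Cycle decomposition: (0 2) (1 3 4).
2 cycles.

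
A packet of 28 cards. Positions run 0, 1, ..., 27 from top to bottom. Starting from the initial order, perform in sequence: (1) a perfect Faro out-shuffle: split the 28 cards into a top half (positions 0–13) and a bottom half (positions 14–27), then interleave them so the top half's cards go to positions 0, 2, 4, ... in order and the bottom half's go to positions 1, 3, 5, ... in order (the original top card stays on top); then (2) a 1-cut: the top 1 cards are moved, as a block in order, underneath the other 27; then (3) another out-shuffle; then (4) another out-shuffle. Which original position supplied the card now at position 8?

Undo the operations in reverse order, starting from position 8:
  undo op 4 (out-shuffle, from top half): 8 ← 4
  undo op 3 (out-shuffle, from top half): 4 ← 2
  undo op 2 (cut 1): 2 ← 3
  undo op 1 (out-shuffle, from bottom half): 3 ← 15
So the card at position 8 came from original position 15.

15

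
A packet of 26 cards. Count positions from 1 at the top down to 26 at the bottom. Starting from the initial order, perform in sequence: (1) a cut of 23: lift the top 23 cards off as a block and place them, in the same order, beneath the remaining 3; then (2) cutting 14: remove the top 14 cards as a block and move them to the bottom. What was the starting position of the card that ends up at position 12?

23

Undo the operations in reverse order, starting from position 12:
  undo op 2 (cut 14): 12 ← 26
  undo op 1 (cut 23): 26 ← 23
So the card at position 12 came from original position 23.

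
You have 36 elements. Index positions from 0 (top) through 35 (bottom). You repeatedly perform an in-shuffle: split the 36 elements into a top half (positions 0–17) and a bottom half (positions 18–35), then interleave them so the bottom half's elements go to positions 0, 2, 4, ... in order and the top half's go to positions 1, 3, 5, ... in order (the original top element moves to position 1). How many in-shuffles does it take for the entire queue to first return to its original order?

36

The in-shuffle permutes the 36 positions with cycle lengths [36].
Every element is home exactly when every cycle has completed a whole number of laps, i.e. after lcm(36) = 36 in-shuffles.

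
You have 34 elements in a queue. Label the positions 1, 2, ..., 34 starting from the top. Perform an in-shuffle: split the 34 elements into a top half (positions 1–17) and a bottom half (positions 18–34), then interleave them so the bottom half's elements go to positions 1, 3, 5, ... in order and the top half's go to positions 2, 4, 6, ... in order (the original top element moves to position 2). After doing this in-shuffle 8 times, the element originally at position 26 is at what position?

6

Track the element's position through each in-shuffle:
26 → 17 → 34 → 33 → 31 → 27 → 19 → 3 → 6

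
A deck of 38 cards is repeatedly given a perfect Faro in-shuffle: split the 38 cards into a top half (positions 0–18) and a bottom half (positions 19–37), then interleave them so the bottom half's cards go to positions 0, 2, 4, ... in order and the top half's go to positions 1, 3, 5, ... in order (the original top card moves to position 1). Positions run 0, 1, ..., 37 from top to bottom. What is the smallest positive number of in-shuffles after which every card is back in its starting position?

The in-shuffle permutes the 38 positions with cycle lengths [2, 12, 12, 12].
Every card is home exactly when every cycle has completed a whole number of laps, i.e. after lcm(2, 12) = 12 in-shuffles.

12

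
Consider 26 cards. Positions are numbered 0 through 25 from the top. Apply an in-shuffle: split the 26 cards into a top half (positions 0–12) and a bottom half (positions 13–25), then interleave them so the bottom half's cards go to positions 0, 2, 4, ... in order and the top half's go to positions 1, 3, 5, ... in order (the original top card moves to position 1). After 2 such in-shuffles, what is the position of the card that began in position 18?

21

Track the card's position through each in-shuffle:
18 → 10 → 21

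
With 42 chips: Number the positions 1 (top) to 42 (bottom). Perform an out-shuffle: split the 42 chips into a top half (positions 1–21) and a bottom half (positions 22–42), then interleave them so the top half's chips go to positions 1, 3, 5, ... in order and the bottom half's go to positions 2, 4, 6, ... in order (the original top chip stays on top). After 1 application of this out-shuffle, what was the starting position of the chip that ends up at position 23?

Work backwards from position 23, undoing one out-shuffle at a time:
23 ← 12
So the chip now at position 23 started at position 12.

12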